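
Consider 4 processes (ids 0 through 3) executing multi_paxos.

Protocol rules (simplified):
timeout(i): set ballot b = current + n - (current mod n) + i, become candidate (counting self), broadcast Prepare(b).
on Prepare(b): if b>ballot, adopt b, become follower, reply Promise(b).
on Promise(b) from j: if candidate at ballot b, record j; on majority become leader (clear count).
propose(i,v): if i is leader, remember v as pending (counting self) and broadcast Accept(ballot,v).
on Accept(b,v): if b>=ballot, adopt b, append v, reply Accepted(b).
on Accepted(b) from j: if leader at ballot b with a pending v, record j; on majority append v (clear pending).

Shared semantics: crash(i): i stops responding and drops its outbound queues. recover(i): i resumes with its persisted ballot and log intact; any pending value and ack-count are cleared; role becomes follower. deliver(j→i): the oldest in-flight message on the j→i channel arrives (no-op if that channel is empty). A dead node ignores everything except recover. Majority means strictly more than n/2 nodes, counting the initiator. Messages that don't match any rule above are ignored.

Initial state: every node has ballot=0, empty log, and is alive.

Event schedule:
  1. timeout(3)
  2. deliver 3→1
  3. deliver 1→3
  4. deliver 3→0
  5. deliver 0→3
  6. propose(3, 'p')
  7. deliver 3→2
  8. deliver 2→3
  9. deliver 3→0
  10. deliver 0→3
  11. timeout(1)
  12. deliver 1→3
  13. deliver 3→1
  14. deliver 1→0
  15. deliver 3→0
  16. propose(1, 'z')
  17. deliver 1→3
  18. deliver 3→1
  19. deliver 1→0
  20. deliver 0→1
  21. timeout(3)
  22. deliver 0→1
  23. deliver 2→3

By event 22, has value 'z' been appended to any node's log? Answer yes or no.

no

[1] timeout(3) → N3(cand b7 [-])
[2] deliver 3→1 → N1(foll b7 [-])
[3] deliver 1→3 → ∅
[4] deliver 3→0 → N0(foll b7 [-])
[5] deliver 0→3 → N3(lead b7 [-])
[6] propose(3,'p') → ∅
[7] deliver 3→2 → N2(foll b7 [-])
[8] deliver 2→3 → ∅
[9] deliver 3→0 → N0(foll b7 [p])
[10] deliver 0→3 → ∅
[11] timeout(1) → N1(cand b9 [-])
[12] deliver 1→3 → N3(foll b9 [-])
[13] deliver 3→1 → ∅
[14] deliver 1→0 → N0(foll b9 [p])
[15] deliver 3→0 → ∅
[16] propose(1,'z') → ∅
[17] deliver 1→3 → ∅
[18] deliver 3→1 → ∅
[19] deliver 1→0 → ∅
[20] deliver 0→1 → N1(lead b9 [-])
[21] timeout(3) → N3(cand b15 [-])
[22] deliver 0→1 → ∅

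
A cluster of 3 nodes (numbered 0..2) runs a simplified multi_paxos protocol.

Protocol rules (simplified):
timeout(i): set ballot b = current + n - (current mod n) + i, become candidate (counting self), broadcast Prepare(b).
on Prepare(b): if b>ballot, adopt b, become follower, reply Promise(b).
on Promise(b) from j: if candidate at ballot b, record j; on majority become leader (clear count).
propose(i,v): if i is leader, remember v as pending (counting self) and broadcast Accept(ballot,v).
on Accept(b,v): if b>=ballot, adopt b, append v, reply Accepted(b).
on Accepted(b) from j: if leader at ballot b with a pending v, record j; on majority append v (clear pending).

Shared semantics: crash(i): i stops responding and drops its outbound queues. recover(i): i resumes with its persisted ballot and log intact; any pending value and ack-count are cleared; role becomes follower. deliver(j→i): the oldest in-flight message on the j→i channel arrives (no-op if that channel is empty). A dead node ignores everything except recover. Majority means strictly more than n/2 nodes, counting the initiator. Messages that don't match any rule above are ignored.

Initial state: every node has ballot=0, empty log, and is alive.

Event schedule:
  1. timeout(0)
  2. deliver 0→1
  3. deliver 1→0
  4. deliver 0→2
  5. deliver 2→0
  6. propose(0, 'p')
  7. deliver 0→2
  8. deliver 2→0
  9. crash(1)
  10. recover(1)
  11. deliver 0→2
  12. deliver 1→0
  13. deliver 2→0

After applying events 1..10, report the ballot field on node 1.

3

1. timeout(0):  <0:cand b3 ->
2. deliver 0→1:  <1:foll b3 ->
3. deliver 1→0:  <0:lead b3 ->
4. deliver 0→2:  <2:foll b3 ->
5. deliver 2→0:  nop
6. propose(0,'p'):  nop
7. deliver 0→2:  <2:foll b3 p>
8. deliver 2→0:  <0:lead b3 p>
9. crash(1):  <1:✗foll b3 ->
10. recover(1):  <1:foll b3 ->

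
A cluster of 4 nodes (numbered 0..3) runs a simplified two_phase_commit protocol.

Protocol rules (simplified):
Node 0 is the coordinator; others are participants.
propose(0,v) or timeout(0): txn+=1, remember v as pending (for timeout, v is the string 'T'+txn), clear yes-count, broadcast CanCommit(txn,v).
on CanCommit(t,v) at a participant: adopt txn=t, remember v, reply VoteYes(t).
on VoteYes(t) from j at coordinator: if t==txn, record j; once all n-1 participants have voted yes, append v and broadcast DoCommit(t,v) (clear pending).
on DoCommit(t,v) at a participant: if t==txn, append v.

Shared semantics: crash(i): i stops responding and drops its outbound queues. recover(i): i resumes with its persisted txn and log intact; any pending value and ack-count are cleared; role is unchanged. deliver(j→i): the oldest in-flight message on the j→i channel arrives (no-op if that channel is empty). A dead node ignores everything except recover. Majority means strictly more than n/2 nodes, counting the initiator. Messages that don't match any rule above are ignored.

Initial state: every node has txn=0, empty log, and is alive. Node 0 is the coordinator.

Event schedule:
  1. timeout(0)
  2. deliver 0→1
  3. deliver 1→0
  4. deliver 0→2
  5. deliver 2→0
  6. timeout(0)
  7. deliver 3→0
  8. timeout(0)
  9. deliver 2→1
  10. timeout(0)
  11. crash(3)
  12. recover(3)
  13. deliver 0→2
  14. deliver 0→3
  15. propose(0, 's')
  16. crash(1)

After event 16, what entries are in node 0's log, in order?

e1 timeout(0): 0[coor,t=1,-]
e2 deliver 0→1: 1[part,t=1,-]
e3 deliver 1→0: ·
e4 deliver 0→2: 2[part,t=1,-]
e5 deliver 2→0: ·
e6 timeout(0): 0[coor,t=2,-]
e7 deliver 3→0: ·
e8 timeout(0): 0[coor,t=3,-]
e9 deliver 2→1: ·
e10 timeout(0): 0[coor,t=4,-]
e11 crash(3): 3[✗part,t=0,-]
e12 recover(3): 3[part,t=0,-]
e13 deliver 0→2: 2[part,t=2,-]
e14 deliver 0→3: 3[part,t=1,-]
e15 propose(0,'s'): 0[coor,t=5,-]
e16 crash(1): 1[✗part,t=1,-]

empty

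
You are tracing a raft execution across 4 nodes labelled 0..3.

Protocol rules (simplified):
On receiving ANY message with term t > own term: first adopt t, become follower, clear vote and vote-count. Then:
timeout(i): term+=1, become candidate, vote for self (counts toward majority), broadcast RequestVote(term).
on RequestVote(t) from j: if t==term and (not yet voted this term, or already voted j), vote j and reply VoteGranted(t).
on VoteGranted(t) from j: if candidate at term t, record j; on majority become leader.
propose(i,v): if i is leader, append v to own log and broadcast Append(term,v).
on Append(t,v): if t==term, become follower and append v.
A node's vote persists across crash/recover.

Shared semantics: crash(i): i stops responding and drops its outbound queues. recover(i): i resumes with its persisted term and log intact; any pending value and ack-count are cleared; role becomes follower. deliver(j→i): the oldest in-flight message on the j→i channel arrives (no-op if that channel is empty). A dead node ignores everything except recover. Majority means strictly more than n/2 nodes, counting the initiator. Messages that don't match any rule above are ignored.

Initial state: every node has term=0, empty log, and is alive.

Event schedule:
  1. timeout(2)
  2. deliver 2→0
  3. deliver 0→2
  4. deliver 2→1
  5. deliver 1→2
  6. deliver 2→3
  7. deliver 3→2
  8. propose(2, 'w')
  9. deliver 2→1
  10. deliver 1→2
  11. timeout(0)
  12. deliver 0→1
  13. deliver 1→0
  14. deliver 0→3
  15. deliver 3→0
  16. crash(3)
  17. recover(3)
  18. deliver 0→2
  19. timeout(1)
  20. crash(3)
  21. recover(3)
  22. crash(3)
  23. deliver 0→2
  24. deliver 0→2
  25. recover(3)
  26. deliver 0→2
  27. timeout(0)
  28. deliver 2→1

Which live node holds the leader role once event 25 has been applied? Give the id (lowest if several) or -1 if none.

after 1 — timeout(2): n2:cand/t1/[-]
after 2 — deliver 2→0: n0:foll/t1/[-]
after 3 — deliver 0→2: ·
after 4 — deliver 2→1: n1:foll/t1/[-]
after 5 — deliver 1→2: n2:lead/t1/[-]
after 6 — deliver 2→3: n3:foll/t1/[-]
after 7 — deliver 3→2: ·
after 8 — propose(2,'w'): n2:lead/t1/[w]
after 9 — deliver 2→1: n1:foll/t1/[w]
after 10 — deliver 1→2: ·
after 11 — timeout(0): n0:cand/t2/[-]
after 12 — deliver 0→1: n1:foll/t2/[w]
after 13 — deliver 1→0: ·
after 14 — deliver 0→3: n3:foll/t2/[-]
after 15 — deliver 3→0: n0:lead/t2/[-]
after 16 — crash(3): n3:✗foll/t2/[-]
after 17 — recover(3): n3:foll/t2/[-]
after 18 — deliver 0→2: n2:foll/t2/[w]
after 19 — timeout(1): n1:cand/t3/[w]
after 20 — crash(3): n3:✗foll/t2/[-]
after 21 — recover(3): n3:foll/t2/[-]
after 22 — crash(3): n3:✗foll/t2/[-]
after 23 — deliver 0→2: ·
after 24 — deliver 0→2: ·
after 25 — recover(3): n3:foll/t2/[-]

0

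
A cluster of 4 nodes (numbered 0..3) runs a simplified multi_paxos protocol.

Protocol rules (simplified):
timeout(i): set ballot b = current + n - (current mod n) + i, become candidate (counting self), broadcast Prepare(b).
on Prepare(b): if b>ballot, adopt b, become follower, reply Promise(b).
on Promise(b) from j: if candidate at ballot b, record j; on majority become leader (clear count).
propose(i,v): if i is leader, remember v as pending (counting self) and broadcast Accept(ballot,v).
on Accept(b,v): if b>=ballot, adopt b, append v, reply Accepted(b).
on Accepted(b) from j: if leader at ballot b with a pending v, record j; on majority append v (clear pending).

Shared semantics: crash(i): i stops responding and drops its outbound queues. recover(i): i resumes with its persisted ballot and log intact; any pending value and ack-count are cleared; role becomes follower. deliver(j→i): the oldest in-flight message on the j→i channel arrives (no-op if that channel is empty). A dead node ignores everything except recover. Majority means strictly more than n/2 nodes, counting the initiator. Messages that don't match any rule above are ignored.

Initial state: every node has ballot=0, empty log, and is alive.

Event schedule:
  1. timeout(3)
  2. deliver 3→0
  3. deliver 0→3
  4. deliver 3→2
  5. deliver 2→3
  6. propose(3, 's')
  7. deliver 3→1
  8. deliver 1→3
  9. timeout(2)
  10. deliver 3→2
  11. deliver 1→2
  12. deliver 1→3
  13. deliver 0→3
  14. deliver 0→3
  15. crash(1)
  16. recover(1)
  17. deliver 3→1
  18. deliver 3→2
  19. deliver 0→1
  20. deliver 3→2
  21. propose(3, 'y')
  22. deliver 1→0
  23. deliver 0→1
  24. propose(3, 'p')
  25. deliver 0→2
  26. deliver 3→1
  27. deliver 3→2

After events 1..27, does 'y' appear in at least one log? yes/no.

yes

1. timeout(3):  <3:cand b7 ->
2. deliver 3→0:  <0:foll b7 ->
3. deliver 0→3:  nop
4. deliver 3→2:  <2:foll b7 ->
5. deliver 2→3:  <3:lead b7 ->
6. propose(3,'s'):  nop
7. deliver 3→1:  <1:foll b7 ->
8. deliver 1→3:  nop
9. timeout(2):  <2:cand b10 ->
10. deliver 3→2:  nop
11. deliver 1→2:  nop
12. deliver 1→3:  nop
13. deliver 0→3:  nop
14. deliver 0→3:  nop
15. crash(1):  <1:✗foll b7 ->
16. recover(1):  <1:foll b7 ->
17. deliver 3→1:  <1:foll b7 s>
18. deliver 3→2:  nop
19. deliver 0→1:  nop
20. deliver 3→2:  nop
21. propose(3,'y'):  nop
22. deliver 1→0:  nop
23. deliver 0→1:  nop
24. propose(3,'p'):  nop
25. deliver 0→2:  nop
26. deliver 3→1:  <1:foll b7 s,y>
27. deliver 3→2:  nop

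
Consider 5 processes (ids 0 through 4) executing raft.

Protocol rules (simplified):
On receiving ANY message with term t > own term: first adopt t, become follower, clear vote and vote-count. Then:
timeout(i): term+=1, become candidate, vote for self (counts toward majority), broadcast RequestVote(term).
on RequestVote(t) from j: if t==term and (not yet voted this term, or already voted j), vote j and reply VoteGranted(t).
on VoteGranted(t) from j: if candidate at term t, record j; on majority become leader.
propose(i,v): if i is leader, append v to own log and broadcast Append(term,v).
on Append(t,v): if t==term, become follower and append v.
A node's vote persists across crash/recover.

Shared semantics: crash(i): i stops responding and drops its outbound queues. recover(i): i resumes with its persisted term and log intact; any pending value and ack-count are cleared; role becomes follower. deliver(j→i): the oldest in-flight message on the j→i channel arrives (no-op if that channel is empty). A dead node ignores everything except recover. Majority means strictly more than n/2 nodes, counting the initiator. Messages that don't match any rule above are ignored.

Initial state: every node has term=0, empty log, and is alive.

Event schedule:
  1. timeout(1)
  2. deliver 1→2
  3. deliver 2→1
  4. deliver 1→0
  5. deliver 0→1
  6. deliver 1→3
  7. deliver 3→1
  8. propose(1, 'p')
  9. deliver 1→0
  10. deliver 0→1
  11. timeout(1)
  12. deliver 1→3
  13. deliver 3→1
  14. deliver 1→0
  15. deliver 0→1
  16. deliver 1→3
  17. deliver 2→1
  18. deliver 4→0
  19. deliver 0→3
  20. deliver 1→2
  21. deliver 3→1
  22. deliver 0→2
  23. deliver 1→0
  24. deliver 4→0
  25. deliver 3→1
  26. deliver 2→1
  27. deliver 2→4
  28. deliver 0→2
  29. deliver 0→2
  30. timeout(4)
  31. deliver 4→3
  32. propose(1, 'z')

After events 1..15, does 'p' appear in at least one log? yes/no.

yes

step 1 timeout(1): 1={cand,t=1,log=-}
step 2 deliver 1→2: 2={foll,t=1,log=-}
step 3 deliver 2→1: —
step 4 deliver 1→0: 0={foll,t=1,log=-}
step 5 deliver 0→1: 1={lead,t=1,log=-}
step 6 deliver 1→3: 3={foll,t=1,log=-}
step 7 deliver 3→1: —
step 8 propose(1,'p'): 1={lead,t=1,log=p}
step 9 deliver 1→0: 0={foll,t=1,log=p}
step 10 deliver 0→1: —
step 11 timeout(1): 1={cand,t=2,log=p}
step 12 deliver 1→3: 3={foll,t=1,log=p}
step 13 deliver 3→1: —
step 14 deliver 1→0: 0={foll,t=2,log=p}
step 15 deliver 0→1: —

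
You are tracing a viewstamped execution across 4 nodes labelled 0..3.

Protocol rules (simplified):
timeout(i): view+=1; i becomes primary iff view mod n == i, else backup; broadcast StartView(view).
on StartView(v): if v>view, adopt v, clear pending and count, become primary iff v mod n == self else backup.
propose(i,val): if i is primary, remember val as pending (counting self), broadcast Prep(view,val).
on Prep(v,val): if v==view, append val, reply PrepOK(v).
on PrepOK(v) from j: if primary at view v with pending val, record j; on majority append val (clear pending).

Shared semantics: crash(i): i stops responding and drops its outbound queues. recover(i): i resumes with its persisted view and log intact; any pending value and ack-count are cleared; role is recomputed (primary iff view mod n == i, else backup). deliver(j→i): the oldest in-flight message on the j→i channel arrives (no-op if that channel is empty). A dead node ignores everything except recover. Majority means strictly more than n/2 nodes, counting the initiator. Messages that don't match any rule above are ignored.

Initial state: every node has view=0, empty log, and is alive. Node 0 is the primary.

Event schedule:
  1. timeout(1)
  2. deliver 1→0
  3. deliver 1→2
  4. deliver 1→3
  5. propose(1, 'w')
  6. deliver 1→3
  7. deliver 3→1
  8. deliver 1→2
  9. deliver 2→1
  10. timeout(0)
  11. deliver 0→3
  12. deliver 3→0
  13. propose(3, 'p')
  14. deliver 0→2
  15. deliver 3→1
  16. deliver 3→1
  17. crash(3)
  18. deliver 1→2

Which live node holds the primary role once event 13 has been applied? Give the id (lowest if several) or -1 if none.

e1 timeout(1): 1[prim,v=1,-]
e2 deliver 1→0: 0[back,v=1,-]
e3 deliver 1→2: 2[back,v=1,-]
e4 deliver 1→3: 3[back,v=1,-]
e5 propose(1,'w'): ·
e6 deliver 1→3: 3[back,v=1,w]
e7 deliver 3→1: ·
e8 deliver 1→2: 2[back,v=1,w]
e9 deliver 2→1: 1[prim,v=1,w]
e10 timeout(0): 0[back,v=2,-]
e11 deliver 0→3: 3[back,v=2,w]
e12 deliver 3→0: ·
e13 propose(3,'p'): ·

1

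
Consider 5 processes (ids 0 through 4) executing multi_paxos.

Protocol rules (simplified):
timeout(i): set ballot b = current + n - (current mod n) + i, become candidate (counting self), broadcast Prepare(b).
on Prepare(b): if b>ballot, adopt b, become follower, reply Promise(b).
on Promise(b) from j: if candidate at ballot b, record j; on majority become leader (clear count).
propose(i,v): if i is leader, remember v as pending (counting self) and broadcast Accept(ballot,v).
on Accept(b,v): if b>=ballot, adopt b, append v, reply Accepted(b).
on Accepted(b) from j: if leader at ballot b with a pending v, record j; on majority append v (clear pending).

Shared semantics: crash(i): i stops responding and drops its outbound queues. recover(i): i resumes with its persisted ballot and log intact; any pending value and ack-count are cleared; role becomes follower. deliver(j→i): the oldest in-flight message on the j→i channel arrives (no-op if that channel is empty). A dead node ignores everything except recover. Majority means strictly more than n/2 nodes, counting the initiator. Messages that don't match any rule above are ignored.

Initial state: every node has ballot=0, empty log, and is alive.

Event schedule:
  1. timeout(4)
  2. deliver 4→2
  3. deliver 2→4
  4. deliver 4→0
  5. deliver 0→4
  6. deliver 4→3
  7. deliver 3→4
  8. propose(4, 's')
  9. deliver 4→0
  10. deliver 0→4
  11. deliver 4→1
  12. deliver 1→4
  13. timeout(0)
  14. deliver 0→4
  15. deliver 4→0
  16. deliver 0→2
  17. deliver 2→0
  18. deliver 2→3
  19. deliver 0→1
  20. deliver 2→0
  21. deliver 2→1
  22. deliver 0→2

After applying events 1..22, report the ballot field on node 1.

step 1 timeout(4): 4={cand,b=9,log=-}
step 2 deliver 4→2: 2={foll,b=9,log=-}
step 3 deliver 2→4: —
step 4 deliver 4→0: 0={foll,b=9,log=-}
step 5 deliver 0→4: 4={lead,b=9,log=-}
step 6 deliver 4→3: 3={foll,b=9,log=-}
step 7 deliver 3→4: —
step 8 propose(4,'s'): —
step 9 deliver 4→0: 0={foll,b=9,log=s}
step 10 deliver 0→4: —
step 11 deliver 4→1: 1={foll,b=9,log=-}
step 12 deliver 1→4: —
step 13 timeout(0): 0={cand,b=10,log=s}
step 14 deliver 0→4: 4={foll,b=10,log=-}
step 15 deliver 4→0: —
step 16 deliver 0→2: 2={foll,b=10,log=-}
step 17 deliver 2→0: 0={lead,b=10,log=s}
step 18 deliver 2→3: —
step 19 deliver 0→1: 1={foll,b=10,log=-}
step 20 deliver 2→0: —
step 21 deliver 2→1: —
step 22 deliver 0→2: —

10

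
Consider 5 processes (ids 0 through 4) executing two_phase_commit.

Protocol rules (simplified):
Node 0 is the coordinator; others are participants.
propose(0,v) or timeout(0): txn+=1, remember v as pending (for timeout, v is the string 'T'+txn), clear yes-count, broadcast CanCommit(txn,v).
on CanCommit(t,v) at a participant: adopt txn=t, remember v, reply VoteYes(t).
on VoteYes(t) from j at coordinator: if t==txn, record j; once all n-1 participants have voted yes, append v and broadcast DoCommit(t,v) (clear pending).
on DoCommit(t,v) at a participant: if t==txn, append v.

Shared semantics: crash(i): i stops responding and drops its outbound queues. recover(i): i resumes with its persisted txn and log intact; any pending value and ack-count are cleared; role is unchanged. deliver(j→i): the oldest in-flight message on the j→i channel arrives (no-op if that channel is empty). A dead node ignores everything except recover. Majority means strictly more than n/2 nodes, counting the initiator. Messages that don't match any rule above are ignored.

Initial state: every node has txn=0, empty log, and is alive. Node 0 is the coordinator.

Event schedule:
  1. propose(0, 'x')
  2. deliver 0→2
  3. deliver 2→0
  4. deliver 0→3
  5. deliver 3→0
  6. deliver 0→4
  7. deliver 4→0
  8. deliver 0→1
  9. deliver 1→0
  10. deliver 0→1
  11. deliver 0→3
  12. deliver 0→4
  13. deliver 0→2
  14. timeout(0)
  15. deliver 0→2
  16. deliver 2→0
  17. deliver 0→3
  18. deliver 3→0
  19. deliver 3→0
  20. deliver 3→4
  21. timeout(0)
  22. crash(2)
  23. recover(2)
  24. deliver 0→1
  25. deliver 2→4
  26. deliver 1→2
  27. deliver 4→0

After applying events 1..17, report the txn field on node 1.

1. propose(0,'x'):  <0:coor t1 ->
2. deliver 0→2:  <2:part t1 ->
3. deliver 2→0:  nop
4. deliver 0→3:  <3:part t1 ->
5. deliver 3→0:  nop
6. deliver 0→4:  <4:part t1 ->
7. deliver 4→0:  nop
8. deliver 0→1:  <1:part t1 ->
9. deliver 1→0:  <0:coor t1 x>
10. deliver 0→1:  <1:part t1 x>
11. deliver 0→3:  <3:part t1 x>
12. deliver 0→4:  <4:part t1 x>
13. deliver 0→2:  <2:part t1 x>
14. timeout(0):  <0:coor t2 x>
15. deliver 0→2:  <2:part t2 x>
16. deliver 2→0:  nop
17. deliver 0→3:  <3:part t2 x>

1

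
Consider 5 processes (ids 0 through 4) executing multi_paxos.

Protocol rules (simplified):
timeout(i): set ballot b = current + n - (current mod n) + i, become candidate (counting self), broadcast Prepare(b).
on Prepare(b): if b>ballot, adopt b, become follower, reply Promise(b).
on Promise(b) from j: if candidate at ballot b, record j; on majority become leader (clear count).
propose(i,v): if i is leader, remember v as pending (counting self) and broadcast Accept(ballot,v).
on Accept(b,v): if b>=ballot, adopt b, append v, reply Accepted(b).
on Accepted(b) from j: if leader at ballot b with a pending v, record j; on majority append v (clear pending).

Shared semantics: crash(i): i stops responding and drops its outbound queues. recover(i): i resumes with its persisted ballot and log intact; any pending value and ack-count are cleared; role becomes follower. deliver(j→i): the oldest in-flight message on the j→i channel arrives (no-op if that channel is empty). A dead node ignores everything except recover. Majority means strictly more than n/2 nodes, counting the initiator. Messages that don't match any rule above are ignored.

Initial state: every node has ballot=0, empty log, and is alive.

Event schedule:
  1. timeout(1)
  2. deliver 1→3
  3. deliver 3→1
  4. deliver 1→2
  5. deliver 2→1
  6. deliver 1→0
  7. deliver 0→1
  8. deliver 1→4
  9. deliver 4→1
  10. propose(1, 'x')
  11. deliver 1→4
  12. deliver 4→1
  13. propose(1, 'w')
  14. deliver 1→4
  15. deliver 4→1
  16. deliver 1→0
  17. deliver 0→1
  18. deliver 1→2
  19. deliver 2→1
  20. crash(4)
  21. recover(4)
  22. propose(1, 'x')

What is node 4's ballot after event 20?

6

step 1 timeout(1): 1={cand,b=6,log=-}
step 2 deliver 1→3: 3={foll,b=6,log=-}
step 3 deliver 3→1: —
step 4 deliver 1→2: 2={foll,b=6,log=-}
step 5 deliver 2→1: 1={lead,b=6,log=-}
step 6 deliver 1→0: 0={foll,b=6,log=-}
step 7 deliver 0→1: —
step 8 deliver 1→4: 4={foll,b=6,log=-}
step 9 deliver 4→1: —
step 10 propose(1,'x'): —
step 11 deliver 1→4: 4={foll,b=6,log=x}
step 12 deliver 4→1: —
step 13 propose(1,'w'): —
step 14 deliver 1→4: 4={foll,b=6,log=x,w}
step 15 deliver 4→1: —
step 16 deliver 1→0: 0={foll,b=6,log=x}
step 17 deliver 0→1: 1={lead,b=6,log=w}
step 18 deliver 1→2: 2={foll,b=6,log=x}
step 19 deliver 2→1: —
step 20 crash(4): 4={✗foll,b=6,log=x,w}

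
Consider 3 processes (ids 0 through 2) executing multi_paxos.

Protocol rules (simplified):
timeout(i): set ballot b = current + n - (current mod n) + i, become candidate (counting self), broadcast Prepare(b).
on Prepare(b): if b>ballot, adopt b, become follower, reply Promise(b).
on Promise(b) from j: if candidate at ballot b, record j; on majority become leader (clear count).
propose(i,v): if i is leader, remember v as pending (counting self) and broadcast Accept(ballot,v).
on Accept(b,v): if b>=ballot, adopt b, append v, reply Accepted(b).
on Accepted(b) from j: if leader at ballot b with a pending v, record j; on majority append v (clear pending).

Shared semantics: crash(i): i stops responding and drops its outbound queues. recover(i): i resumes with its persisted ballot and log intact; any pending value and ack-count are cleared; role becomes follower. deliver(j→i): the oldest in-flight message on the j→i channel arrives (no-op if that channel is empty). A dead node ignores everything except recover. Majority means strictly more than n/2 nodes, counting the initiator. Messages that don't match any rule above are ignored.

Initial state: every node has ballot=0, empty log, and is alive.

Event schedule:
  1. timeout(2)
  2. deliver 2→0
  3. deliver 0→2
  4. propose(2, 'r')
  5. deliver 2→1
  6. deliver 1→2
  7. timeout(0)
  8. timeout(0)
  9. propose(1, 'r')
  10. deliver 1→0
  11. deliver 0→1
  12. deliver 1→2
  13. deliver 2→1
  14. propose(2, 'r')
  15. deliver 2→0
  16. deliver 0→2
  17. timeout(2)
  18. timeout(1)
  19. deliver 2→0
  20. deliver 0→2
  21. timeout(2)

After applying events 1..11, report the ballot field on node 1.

6

after 1 — timeout(2): n2:cand/b5/[-]
after 2 — deliver 2→0: n0:foll/b5/[-]
after 3 — deliver 0→2: n2:lead/b5/[-]
after 4 — propose(2,'r'): ·
after 5 — deliver 2→1: n1:foll/b5/[-]
after 6 — deliver 1→2: ·
after 7 — timeout(0): n0:cand/b6/[-]
after 8 — timeout(0): n0:cand/b9/[-]
after 9 — propose(1,'r'): ·
after 10 — deliver 1→0: ·
after 11 — deliver 0→1: n1:foll/b6/[-]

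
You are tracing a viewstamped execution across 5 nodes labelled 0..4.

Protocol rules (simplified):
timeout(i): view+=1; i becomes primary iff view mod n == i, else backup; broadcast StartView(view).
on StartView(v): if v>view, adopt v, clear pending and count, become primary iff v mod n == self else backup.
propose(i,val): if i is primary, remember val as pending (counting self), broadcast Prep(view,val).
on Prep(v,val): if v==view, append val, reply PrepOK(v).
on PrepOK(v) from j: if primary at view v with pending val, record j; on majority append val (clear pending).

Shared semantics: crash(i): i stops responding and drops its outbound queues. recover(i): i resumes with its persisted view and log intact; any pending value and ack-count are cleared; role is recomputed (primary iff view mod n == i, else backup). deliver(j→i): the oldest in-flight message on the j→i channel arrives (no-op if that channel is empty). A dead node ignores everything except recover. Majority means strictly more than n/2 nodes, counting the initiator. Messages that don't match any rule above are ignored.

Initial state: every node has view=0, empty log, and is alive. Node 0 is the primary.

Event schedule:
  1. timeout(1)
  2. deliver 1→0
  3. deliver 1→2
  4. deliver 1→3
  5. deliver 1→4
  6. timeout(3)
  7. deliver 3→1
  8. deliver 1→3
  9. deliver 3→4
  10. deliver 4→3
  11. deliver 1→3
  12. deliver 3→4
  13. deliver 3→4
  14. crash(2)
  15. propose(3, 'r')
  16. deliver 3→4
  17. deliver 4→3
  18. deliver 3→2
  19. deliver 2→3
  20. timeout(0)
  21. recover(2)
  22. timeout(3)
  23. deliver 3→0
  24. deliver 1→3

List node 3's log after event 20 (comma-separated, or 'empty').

empty

[1] timeout(1) → N1(prim v1 [-])
[2] deliver 1→0 → N0(back v1 [-])
[3] deliver 1→2 → N2(back v1 [-])
[4] deliver 1→3 → N3(back v1 [-])
[5] deliver 1→4 → N4(back v1 [-])
[6] timeout(3) → N3(back v2 [-])
[7] deliver 3→1 → N1(back v2 [-])
[8] deliver 1→3 → ∅
[9] deliver 3→4 → N4(back v2 [-])
[10] deliver 4→3 → ∅
[11] deliver 1→3 → ∅
[12] deliver 3→4 → ∅
[13] deliver 3→4 → ∅
[14] crash(2) → N2(✗back v1 [-])
[15] propose(3,'r') → ∅
[16] deliver 3→4 → ∅
[17] deliver 4→3 → ∅
[18] deliver 3→2 → ∅
[19] deliver 2→3 → ∅
[20] timeout(0) → N0(back v2 [-])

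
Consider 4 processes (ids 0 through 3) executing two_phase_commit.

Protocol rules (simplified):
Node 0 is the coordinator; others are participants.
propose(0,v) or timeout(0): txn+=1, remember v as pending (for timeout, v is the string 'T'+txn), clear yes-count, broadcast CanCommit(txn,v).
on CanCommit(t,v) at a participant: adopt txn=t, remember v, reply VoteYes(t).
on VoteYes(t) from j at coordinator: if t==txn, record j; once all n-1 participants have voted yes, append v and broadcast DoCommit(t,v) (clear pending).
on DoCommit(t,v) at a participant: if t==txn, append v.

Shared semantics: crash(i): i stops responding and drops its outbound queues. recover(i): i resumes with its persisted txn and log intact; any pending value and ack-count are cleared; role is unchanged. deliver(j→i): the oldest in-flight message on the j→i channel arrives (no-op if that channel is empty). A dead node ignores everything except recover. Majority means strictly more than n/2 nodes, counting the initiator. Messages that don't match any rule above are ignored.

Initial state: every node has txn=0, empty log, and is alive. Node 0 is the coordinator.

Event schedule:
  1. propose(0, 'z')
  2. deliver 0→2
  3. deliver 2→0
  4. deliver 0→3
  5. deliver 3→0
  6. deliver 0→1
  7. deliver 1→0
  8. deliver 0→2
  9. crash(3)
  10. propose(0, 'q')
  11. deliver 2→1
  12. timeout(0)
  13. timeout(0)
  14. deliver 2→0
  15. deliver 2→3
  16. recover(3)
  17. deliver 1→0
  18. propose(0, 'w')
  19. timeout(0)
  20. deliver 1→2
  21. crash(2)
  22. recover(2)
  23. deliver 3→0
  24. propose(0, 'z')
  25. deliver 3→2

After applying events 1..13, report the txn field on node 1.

1. propose(0,'z'):  <0:coor t1 ->
2. deliver 0→2:  <2:part t1 ->
3. deliver 2→0:  nop
4. deliver 0→3:  <3:part t1 ->
5. deliver 3→0:  nop
6. deliver 0→1:  <1:part t1 ->
7. deliver 1→0:  <0:coor t1 z>
8. deliver 0→2:  <2:part t1 z>
9. crash(3):  <3:✗part t1 ->
10. propose(0,'q'):  <0:coor t2 z>
11. deliver 2→1:  nop
12. timeout(0):  <0:coor t3 z>
13. timeout(0):  <0:coor t4 z>

1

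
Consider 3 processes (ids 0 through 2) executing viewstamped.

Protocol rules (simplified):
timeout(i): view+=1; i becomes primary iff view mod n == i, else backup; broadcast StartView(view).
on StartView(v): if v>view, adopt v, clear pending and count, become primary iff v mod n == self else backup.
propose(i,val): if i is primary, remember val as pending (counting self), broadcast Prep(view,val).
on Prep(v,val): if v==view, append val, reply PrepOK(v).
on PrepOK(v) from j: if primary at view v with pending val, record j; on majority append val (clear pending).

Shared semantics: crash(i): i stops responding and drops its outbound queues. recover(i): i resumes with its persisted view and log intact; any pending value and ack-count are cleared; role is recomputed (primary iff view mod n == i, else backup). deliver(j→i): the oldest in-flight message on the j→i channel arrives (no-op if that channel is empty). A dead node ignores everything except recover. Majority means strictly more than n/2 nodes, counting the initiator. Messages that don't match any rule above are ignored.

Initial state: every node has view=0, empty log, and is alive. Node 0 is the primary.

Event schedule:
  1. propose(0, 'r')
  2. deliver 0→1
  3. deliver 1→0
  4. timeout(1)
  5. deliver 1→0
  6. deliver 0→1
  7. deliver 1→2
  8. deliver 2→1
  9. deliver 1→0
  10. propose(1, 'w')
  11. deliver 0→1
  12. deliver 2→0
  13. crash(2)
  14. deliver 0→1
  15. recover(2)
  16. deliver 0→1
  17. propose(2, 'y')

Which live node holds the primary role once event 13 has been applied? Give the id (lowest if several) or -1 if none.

1

e1 propose(0,'r'): ·
e2 deliver 0→1: 1[back,v=0,r]
e3 deliver 1→0: 0[prim,v=0,r]
e4 timeout(1): 1[prim,v=1,r]
e5 deliver 1→0: 0[back,v=1,r]
e6 deliver 0→1: ·
e7 deliver 1→2: 2[back,v=1,-]
e8 deliver 2→1: ·
e9 deliver 1→0: ·
e10 propose(1,'w'): ·
e11 deliver 0→1: ·
e12 deliver 2→0: ·
e13 crash(2): 2[✗back,v=1,-]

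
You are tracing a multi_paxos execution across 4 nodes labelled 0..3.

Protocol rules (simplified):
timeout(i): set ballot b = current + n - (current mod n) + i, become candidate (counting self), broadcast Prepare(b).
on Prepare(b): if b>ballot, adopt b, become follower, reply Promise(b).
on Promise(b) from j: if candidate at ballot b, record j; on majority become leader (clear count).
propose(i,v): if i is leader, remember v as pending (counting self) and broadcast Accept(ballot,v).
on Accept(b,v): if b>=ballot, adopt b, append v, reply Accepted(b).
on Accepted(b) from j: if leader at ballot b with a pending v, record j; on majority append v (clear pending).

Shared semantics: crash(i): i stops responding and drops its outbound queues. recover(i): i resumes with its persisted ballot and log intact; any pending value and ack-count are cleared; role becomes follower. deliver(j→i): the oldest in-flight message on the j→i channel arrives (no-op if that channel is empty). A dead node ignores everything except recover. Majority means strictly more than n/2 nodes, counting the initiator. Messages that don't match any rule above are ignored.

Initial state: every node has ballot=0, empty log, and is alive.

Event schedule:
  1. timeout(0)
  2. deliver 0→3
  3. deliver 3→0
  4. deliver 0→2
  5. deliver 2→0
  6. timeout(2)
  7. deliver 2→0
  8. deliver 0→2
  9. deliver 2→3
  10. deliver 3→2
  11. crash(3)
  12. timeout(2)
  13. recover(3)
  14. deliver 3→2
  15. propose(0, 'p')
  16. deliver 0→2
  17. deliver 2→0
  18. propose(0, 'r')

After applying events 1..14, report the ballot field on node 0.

10

[1] timeout(0) → N0(cand b4 [-])
[2] deliver 0→3 → N3(foll b4 [-])
[3] deliver 3→0 → ∅
[4] deliver 0→2 → N2(foll b4 [-])
[5] deliver 2→0 → N0(lead b4 [-])
[6] timeout(2) → N2(cand b10 [-])
[7] deliver 2→0 → N0(foll b10 [-])
[8] deliver 0→2 → ∅
[9] deliver 2→3 → N3(foll b10 [-])
[10] deliver 3→2 → N2(lead b10 [-])
[11] crash(3) → N3(✗foll b10 [-])
[12] timeout(2) → N2(cand b14 [-])
[13] recover(3) → N3(foll b10 [-])
[14] deliver 3→2 → ∅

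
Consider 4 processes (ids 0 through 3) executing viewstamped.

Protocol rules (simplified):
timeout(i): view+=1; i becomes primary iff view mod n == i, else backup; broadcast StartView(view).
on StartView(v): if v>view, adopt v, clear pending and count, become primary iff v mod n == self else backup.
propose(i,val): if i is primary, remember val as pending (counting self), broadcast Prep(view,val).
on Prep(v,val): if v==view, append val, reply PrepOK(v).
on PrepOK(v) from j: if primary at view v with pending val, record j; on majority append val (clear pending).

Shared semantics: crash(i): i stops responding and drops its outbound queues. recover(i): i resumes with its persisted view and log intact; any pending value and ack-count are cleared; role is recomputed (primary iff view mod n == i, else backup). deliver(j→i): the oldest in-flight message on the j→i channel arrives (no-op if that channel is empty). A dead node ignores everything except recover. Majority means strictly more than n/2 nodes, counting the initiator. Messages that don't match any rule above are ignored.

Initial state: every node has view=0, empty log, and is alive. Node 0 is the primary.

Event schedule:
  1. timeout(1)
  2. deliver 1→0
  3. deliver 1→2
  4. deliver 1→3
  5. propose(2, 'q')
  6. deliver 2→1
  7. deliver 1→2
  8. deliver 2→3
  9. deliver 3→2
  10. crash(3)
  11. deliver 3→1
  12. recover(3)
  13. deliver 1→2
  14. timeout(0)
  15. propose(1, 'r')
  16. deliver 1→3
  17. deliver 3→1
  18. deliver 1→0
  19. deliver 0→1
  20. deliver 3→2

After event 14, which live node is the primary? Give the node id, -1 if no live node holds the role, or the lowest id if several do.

1

step 1 timeout(1): 1={prim,v=1,log=-}
step 2 deliver 1→0: 0={back,v=1,log=-}
step 3 deliver 1→2: 2={back,v=1,log=-}
step 4 deliver 1→3: 3={back,v=1,log=-}
step 5 propose(2,'q'): —
step 6 deliver 2→1: —
step 7 deliver 1→2: —
step 8 deliver 2→3: —
step 9 deliver 3→2: —
step 10 crash(3): 3={✗back,v=1,log=-}
step 11 deliver 3→1: —
step 12 recover(3): 3={back,v=1,log=-}
step 13 deliver 1→2: —
step 14 timeout(0): 0={back,v=2,log=-}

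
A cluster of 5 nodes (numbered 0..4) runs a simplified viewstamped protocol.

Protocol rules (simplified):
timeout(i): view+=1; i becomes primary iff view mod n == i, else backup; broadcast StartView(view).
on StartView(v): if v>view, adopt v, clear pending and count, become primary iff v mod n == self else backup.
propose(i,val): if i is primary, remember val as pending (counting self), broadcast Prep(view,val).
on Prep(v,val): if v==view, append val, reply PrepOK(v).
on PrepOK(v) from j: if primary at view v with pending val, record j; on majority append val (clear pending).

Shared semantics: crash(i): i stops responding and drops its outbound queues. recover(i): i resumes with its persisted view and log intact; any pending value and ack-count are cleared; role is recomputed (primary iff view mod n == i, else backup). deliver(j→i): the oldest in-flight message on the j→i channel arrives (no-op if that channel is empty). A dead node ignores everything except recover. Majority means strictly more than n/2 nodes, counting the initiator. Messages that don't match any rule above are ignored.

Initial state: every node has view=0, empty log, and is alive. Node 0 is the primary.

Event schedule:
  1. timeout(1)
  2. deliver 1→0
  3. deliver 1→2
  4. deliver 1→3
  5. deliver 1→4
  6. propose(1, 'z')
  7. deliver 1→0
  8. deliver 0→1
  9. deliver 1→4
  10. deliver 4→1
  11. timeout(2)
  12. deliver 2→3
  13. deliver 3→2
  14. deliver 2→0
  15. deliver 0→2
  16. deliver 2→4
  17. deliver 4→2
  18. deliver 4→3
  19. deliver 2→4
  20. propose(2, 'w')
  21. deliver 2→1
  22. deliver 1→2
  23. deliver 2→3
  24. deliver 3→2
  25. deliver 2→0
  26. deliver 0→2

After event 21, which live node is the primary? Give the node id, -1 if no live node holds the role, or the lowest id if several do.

[1] timeout(1) → N1(prim v1 [-])
[2] deliver 1→0 → N0(back v1 [-])
[3] deliver 1→2 → N2(back v1 [-])
[4] deliver 1→3 → N3(back v1 [-])
[5] deliver 1→4 → N4(back v1 [-])
[6] propose(1,'z') → ∅
[7] deliver 1→0 → N0(back v1 [z])
[8] deliver 0→1 → ∅
[9] deliver 1→4 → N4(back v1 [z])
[10] deliver 4→1 → N1(prim v1 [z])
[11] timeout(2) → N2(prim v2 [-])
[12] deliver 2→3 → N3(back v2 [-])
[13] deliver 3→2 → ∅
[14] deliver 2→0 → N0(back v2 [z])
[15] deliver 0→2 → ∅
[16] deliver 2→4 → N4(back v2 [z])
[17] deliver 4→2 → ∅
[18] deliver 4→3 → ∅
[19] deliver 2→4 → ∅
[20] propose(2,'w') → ∅
[21] deliver 2→1 → N1(back v2 [z])

2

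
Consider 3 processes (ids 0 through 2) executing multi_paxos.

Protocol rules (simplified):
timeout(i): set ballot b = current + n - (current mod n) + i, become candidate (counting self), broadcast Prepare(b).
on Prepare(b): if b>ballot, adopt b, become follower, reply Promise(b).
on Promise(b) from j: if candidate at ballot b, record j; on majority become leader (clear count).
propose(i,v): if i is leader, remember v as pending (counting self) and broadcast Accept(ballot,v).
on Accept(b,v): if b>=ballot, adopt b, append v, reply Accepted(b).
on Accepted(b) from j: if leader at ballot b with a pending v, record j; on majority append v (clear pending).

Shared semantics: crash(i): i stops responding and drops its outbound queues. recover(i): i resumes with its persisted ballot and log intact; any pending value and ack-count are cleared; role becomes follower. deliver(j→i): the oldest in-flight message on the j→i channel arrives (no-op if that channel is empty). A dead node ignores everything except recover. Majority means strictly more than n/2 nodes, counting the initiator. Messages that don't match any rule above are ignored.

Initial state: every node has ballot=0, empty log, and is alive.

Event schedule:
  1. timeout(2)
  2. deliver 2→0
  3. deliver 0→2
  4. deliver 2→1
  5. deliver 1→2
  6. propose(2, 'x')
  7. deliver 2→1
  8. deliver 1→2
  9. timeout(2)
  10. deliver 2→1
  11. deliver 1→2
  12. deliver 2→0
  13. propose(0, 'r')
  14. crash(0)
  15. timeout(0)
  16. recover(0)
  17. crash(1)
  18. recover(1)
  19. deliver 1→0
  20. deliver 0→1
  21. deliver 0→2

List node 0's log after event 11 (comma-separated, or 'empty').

1. timeout(2):  <2:cand b5 ->
2. deliver 2→0:  <0:foll b5 ->
3. deliver 0→2:  <2:lead b5 ->
4. deliver 2→1:  <1:foll b5 ->
5. deliver 1→2:  nop
6. propose(2,'x'):  nop
7. deliver 2→1:  <1:foll b5 x>
8. deliver 1→2:  <2:lead b5 x>
9. timeout(2):  <2:cand b8 x>
10. deliver 2→1:  <1:foll b8 x>
11. deliver 1→2:  <2:lead b8 x>

empty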